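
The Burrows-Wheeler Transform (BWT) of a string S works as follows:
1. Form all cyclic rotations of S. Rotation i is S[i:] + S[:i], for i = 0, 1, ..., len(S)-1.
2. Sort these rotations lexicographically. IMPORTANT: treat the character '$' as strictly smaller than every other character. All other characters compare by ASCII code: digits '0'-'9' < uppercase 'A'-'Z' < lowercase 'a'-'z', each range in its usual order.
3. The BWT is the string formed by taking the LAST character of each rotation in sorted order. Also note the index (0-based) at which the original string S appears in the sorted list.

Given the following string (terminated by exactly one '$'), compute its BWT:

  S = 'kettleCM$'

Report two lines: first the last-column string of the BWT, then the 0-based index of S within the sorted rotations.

Answer: MeClk$tte
5

Derivation:
All 9 rotations (rotation i = S[i:]+S[:i]):
  rot[0] = kettleCM$
  rot[1] = ettleCM$k
  rot[2] = ttleCM$ke
  rot[3] = tleCM$ket
  rot[4] = leCM$kett
  rot[5] = eCM$kettl
  rot[6] = CM$kettle
  rot[7] = M$kettleC
  rot[8] = $kettleCM
Sorted (with $ < everything):
  sorted[0] = $kettleCM  (last char: 'M')
  sorted[1] = CM$kettle  (last char: 'e')
  sorted[2] = M$kettleC  (last char: 'C')
  sorted[3] = eCM$kettl  (last char: 'l')
  sorted[4] = ettleCM$k  (last char: 'k')
  sorted[5] = kettleCM$  (last char: '$')
  sorted[6] = leCM$kett  (last char: 't')
  sorted[7] = tleCM$ket  (last char: 't')
  sorted[8] = ttleCM$ke  (last char: 'e')
Last column: MeClk$tte
Original string S is at sorted index 5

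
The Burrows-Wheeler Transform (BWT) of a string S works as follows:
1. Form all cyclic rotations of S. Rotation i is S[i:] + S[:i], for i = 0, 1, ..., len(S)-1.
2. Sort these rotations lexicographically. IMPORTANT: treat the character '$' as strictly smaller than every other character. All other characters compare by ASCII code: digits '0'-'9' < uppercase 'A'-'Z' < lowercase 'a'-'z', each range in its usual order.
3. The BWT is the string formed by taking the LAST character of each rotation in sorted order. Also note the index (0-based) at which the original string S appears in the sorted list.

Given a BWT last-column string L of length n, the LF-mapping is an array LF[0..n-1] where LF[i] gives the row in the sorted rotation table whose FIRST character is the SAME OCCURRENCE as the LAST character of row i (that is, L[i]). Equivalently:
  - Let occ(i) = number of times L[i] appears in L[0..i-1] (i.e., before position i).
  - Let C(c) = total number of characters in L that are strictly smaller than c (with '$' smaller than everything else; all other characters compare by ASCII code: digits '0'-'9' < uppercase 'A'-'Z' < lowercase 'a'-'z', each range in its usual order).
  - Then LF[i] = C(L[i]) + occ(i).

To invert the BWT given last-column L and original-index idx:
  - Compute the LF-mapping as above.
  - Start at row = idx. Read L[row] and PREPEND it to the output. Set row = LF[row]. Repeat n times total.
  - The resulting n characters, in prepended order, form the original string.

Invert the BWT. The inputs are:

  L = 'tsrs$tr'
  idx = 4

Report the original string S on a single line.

Answer: ssrrtt$

Derivation:
LF mapping: 5 3 1 4 0 6 2
Walk LF starting at row 4, prepending L[row]:
  step 1: row=4, L[4]='$', prepend. Next row=LF[4]=0
  step 2: row=0, L[0]='t', prepend. Next row=LF[0]=5
  step 3: row=5, L[5]='t', prepend. Next row=LF[5]=6
  step 4: row=6, L[6]='r', prepend. Next row=LF[6]=2
  step 5: row=2, L[2]='r', prepend. Next row=LF[2]=1
  step 6: row=1, L[1]='s', prepend. Next row=LF[1]=3
  step 7: row=3, L[3]='s', prepend. Next row=LF[3]=4
Reversed output: ssrrtt$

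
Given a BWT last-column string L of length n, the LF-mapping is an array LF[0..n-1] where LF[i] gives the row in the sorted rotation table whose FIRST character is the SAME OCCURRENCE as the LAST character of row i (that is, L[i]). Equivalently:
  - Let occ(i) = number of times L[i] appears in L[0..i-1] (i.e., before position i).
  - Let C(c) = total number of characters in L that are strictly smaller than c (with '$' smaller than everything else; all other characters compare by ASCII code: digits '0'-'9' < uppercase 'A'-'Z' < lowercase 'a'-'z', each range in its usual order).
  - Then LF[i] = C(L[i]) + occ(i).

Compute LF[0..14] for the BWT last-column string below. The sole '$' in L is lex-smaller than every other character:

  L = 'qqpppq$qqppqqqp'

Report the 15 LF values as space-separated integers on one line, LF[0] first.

Char counts: '$':1, 'p':6, 'q':8
C (first-col start): C('$')=0, C('p')=1, C('q')=7
L[0]='q': occ=0, LF[0]=C('q')+0=7+0=7
L[1]='q': occ=1, LF[1]=C('q')+1=7+1=8
L[2]='p': occ=0, LF[2]=C('p')+0=1+0=1
L[3]='p': occ=1, LF[3]=C('p')+1=1+1=2
L[4]='p': occ=2, LF[4]=C('p')+2=1+2=3
L[5]='q': occ=2, LF[5]=C('q')+2=7+2=9
L[6]='$': occ=0, LF[6]=C('$')+0=0+0=0
L[7]='q': occ=3, LF[7]=C('q')+3=7+3=10
L[8]='q': occ=4, LF[8]=C('q')+4=7+4=11
L[9]='p': occ=3, LF[9]=C('p')+3=1+3=4
L[10]='p': occ=4, LF[10]=C('p')+4=1+4=5
L[11]='q': occ=5, LF[11]=C('q')+5=7+5=12
L[12]='q': occ=6, LF[12]=C('q')+6=7+6=13
L[13]='q': occ=7, LF[13]=C('q')+7=7+7=14
L[14]='p': occ=5, LF[14]=C('p')+5=1+5=6

Answer: 7 8 1 2 3 9 0 10 11 4 5 12 13 14 6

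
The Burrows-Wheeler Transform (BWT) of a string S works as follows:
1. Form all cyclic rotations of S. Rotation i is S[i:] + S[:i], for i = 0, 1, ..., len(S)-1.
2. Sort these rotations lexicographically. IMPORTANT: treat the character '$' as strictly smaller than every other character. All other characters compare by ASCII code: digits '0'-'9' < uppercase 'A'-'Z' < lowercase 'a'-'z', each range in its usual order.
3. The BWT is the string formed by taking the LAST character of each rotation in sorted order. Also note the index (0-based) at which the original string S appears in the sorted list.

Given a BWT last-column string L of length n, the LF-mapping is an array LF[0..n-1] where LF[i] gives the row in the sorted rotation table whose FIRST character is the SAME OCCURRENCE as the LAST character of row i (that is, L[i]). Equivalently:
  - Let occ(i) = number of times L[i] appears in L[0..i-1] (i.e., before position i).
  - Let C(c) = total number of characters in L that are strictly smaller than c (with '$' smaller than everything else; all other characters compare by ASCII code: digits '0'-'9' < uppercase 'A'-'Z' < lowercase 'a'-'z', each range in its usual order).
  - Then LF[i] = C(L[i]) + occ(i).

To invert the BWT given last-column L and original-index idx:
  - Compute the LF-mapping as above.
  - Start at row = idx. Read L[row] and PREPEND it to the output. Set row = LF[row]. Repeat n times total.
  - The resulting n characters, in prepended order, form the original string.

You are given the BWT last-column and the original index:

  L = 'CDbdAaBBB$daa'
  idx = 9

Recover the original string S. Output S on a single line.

LF mapping: 5 6 10 11 1 7 2 3 4 0 12 8 9
Walk LF starting at row 9, prepending L[row]:
  step 1: row=9, L[9]='$', prepend. Next row=LF[9]=0
  step 2: row=0, L[0]='C', prepend. Next row=LF[0]=5
  step 3: row=5, L[5]='a', prepend. Next row=LF[5]=7
  step 4: row=7, L[7]='B', prepend. Next row=LF[7]=3
  step 5: row=3, L[3]='d', prepend. Next row=LF[3]=11
  step 6: row=11, L[11]='a', prepend. Next row=LF[11]=8
  step 7: row=8, L[8]='B', prepend. Next row=LF[8]=4
  step 8: row=4, L[4]='A', prepend. Next row=LF[4]=1
  step 9: row=1, L[1]='D', prepend. Next row=LF[1]=6
  step 10: row=6, L[6]='B', prepend. Next row=LF[6]=2
  step 11: row=2, L[2]='b', prepend. Next row=LF[2]=10
  step 12: row=10, L[10]='d', prepend. Next row=LF[10]=12
  step 13: row=12, L[12]='a', prepend. Next row=LF[12]=9
Reversed output: adbBDABadBaC$

Answer: adbBDABadBaC$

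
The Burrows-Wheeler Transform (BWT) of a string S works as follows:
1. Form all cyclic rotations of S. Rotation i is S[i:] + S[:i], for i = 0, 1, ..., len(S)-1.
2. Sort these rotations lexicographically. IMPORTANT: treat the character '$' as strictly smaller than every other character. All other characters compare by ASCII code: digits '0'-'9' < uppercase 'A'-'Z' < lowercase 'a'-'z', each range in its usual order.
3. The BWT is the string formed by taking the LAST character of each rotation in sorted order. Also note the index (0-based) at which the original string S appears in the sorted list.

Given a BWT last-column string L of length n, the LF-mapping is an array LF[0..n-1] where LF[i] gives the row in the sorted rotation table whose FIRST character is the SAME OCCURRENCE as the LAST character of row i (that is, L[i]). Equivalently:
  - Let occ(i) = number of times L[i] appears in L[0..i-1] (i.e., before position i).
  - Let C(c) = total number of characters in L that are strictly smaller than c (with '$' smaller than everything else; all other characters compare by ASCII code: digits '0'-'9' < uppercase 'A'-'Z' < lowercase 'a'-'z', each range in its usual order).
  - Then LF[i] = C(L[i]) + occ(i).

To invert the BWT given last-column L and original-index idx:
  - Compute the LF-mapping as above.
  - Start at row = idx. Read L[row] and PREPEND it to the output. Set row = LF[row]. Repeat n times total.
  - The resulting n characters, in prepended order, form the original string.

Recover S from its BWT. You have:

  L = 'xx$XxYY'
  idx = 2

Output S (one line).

Answer: YxXYxx$

Derivation:
LF mapping: 4 5 0 1 6 2 3
Walk LF starting at row 2, prepending L[row]:
  step 1: row=2, L[2]='$', prepend. Next row=LF[2]=0
  step 2: row=0, L[0]='x', prepend. Next row=LF[0]=4
  step 3: row=4, L[4]='x', prepend. Next row=LF[4]=6
  step 4: row=6, L[6]='Y', prepend. Next row=LF[6]=3
  step 5: row=3, L[3]='X', prepend. Next row=LF[3]=1
  step 6: row=1, L[1]='x', prepend. Next row=LF[1]=5
  step 7: row=5, L[5]='Y', prepend. Next row=LF[5]=2
Reversed output: YxXYxx$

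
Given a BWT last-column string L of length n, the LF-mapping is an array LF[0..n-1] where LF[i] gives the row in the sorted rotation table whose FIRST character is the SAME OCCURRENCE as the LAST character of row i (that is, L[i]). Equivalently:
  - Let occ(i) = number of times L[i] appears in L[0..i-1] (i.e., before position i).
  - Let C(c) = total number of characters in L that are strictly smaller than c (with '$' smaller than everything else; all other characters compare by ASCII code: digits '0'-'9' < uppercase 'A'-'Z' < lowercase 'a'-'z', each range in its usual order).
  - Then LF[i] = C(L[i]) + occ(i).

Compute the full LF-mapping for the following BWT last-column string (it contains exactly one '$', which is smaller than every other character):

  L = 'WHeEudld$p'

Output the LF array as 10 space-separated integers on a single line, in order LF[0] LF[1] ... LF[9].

Char counts: '$':1, 'E':1, 'H':1, 'W':1, 'd':2, 'e':1, 'l':1, 'p':1, 'u':1
C (first-col start): C('$')=0, C('E')=1, C('H')=2, C('W')=3, C('d')=4, C('e')=6, C('l')=7, C('p')=8, C('u')=9
L[0]='W': occ=0, LF[0]=C('W')+0=3+0=3
L[1]='H': occ=0, LF[1]=C('H')+0=2+0=2
L[2]='e': occ=0, LF[2]=C('e')+0=6+0=6
L[3]='E': occ=0, LF[3]=C('E')+0=1+0=1
L[4]='u': occ=0, LF[4]=C('u')+0=9+0=9
L[5]='d': occ=0, LF[5]=C('d')+0=4+0=4
L[6]='l': occ=0, LF[6]=C('l')+0=7+0=7
L[7]='d': occ=1, LF[7]=C('d')+1=4+1=5
L[8]='$': occ=0, LF[8]=C('$')+0=0+0=0
L[9]='p': occ=0, LF[9]=C('p')+0=8+0=8

Answer: 3 2 6 1 9 4 7 5 0 8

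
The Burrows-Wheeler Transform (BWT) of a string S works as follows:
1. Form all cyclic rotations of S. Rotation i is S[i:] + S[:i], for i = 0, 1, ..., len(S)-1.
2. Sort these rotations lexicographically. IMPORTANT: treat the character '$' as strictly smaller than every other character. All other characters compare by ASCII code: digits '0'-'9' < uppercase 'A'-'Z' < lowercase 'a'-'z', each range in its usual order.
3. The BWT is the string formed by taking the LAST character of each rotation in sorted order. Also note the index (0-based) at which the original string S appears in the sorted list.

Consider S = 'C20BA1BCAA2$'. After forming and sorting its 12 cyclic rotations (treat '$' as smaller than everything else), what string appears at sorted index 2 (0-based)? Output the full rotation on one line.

Answer: 1BCAA2$C20BA

Derivation:
All 12 rotations (rotation i = S[i:]+S[:i]):
  rot[0] = C20BA1BCAA2$
  rot[1] = 20BA1BCAA2$C
  rot[2] = 0BA1BCAA2$C2
  rot[3] = BA1BCAA2$C20
  rot[4] = A1BCAA2$C20B
  rot[5] = 1BCAA2$C20BA
  rot[6] = BCAA2$C20BA1
  rot[7] = CAA2$C20BA1B
  rot[8] = AA2$C20BA1BC
  rot[9] = A2$C20BA1BCA
  rot[10] = 2$C20BA1BCAA
  rot[11] = $C20BA1BCAA2
Sorted (with $ < everything):
  sorted[0] = $C20BA1BCAA2
  sorted[1] = 0BA1BCAA2$C2
  sorted[2] = 1BCAA2$C20BA
  sorted[3] = 2$C20BA1BCAA
  sorted[4] = 20BA1BCAA2$C
  sorted[5] = A1BCAA2$C20B
  sorted[6] = A2$C20BA1BCA
  sorted[7] = AA2$C20BA1BC
  sorted[8] = BA1BCAA2$C20
  sorted[9] = BCAA2$C20BA1
  sorted[10] = C20BA1BCAA2$
  sorted[11] = CAA2$C20BA1B
sorted[2] = 1BCAA2$C20BA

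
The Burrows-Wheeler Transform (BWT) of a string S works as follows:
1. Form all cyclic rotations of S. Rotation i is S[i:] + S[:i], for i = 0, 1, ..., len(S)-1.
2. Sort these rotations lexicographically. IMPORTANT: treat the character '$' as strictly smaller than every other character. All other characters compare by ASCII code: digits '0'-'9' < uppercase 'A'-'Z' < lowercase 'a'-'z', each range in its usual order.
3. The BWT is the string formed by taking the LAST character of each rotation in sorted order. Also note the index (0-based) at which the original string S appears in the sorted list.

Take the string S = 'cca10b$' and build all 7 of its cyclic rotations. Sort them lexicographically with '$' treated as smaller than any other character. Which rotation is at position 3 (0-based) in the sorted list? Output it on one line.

Answer: a10b$cc

Derivation:
All 7 rotations (rotation i = S[i:]+S[:i]):
  rot[0] = cca10b$
  rot[1] = ca10b$c
  rot[2] = a10b$cc
  rot[3] = 10b$cca
  rot[4] = 0b$cca1
  rot[5] = b$cca10
  rot[6] = $cca10b
Sorted (with $ < everything):
  sorted[0] = $cca10b
  sorted[1] = 0b$cca1
  sorted[2] = 10b$cca
  sorted[3] = a10b$cc
  sorted[4] = b$cca10
  sorted[5] = ca10b$c
  sorted[6] = cca10b$
sorted[3] = a10b$cc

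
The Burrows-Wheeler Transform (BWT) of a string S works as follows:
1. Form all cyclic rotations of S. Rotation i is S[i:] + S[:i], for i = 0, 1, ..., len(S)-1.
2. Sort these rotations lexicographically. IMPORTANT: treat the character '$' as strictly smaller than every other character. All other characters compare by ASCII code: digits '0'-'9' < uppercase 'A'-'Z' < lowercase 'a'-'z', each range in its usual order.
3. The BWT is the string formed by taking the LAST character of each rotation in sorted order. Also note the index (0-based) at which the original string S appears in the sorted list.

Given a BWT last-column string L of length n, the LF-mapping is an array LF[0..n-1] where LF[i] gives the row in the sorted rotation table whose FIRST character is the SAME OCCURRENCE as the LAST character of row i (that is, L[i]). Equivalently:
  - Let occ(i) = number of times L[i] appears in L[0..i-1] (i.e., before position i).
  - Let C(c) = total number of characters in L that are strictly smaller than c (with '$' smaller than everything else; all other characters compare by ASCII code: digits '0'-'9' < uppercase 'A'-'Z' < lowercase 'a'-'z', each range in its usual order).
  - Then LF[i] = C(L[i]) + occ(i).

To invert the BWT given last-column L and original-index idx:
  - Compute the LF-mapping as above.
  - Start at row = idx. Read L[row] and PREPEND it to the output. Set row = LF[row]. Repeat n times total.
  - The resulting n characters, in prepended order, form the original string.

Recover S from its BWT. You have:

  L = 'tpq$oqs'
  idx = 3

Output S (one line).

LF mapping: 6 2 3 0 1 4 5
Walk LF starting at row 3, prepending L[row]:
  step 1: row=3, L[3]='$', prepend. Next row=LF[3]=0
  step 2: row=0, L[0]='t', prepend. Next row=LF[0]=6
  step 3: row=6, L[6]='s', prepend. Next row=LF[6]=5
  step 4: row=5, L[5]='q', prepend. Next row=LF[5]=4
  step 5: row=4, L[4]='o', prepend. Next row=LF[4]=1
  step 6: row=1, L[1]='p', prepend. Next row=LF[1]=2
  step 7: row=2, L[2]='q', prepend. Next row=LF[2]=3
Reversed output: qpoqst$

Answer: qpoqst$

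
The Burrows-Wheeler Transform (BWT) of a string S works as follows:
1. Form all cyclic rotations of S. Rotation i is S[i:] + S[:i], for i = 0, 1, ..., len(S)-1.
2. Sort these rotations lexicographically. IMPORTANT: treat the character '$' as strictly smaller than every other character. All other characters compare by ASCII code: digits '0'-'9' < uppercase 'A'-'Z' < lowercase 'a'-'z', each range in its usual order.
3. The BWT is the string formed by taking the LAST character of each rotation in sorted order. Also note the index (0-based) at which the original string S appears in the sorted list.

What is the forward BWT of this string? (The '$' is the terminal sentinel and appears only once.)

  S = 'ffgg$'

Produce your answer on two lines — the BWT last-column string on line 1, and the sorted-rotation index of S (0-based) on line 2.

Answer: g$fgf
1

Derivation:
All 5 rotations (rotation i = S[i:]+S[:i]):
  rot[0] = ffgg$
  rot[1] = fgg$f
  rot[2] = gg$ff
  rot[3] = g$ffg
  rot[4] = $ffgg
Sorted (with $ < everything):
  sorted[0] = $ffgg  (last char: 'g')
  sorted[1] = ffgg$  (last char: '$')
  sorted[2] = fgg$f  (last char: 'f')
  sorted[3] = g$ffg  (last char: 'g')
  sorted[4] = gg$ff  (last char: 'f')
Last column: g$fgf
Original string S is at sorted index 1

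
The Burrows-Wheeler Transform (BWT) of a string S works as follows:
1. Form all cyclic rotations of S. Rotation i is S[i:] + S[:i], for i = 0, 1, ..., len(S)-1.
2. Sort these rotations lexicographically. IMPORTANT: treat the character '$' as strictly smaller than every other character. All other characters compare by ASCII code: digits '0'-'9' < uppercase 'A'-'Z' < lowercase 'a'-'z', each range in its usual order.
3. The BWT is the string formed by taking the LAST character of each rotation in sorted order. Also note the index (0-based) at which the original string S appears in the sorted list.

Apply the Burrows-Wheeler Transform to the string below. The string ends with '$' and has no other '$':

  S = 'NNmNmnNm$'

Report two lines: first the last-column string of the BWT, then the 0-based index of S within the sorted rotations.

Answer: m$nNmNNNm
1

Derivation:
All 9 rotations (rotation i = S[i:]+S[:i]):
  rot[0] = NNmNmnNm$
  rot[1] = NmNmnNm$N
  rot[2] = mNmnNm$NN
  rot[3] = NmnNm$NNm
  rot[4] = mnNm$NNmN
  rot[5] = nNm$NNmNm
  rot[6] = Nm$NNmNmn
  rot[7] = m$NNmNmnN
  rot[8] = $NNmNmnNm
Sorted (with $ < everything):
  sorted[0] = $NNmNmnNm  (last char: 'm')
  sorted[1] = NNmNmnNm$  (last char: '$')
  sorted[2] = Nm$NNmNmn  (last char: 'n')
  sorted[3] = NmNmnNm$N  (last char: 'N')
  sorted[4] = NmnNm$NNm  (last char: 'm')
  sorted[5] = m$NNmNmnN  (last char: 'N')
  sorted[6] = mNmnNm$NN  (last char: 'N')
  sorted[7] = mnNm$NNmN  (last char: 'N')
  sorted[8] = nNm$NNmNm  (last char: 'm')
Last column: m$nNmNNNm
Original string S is at sorted index 1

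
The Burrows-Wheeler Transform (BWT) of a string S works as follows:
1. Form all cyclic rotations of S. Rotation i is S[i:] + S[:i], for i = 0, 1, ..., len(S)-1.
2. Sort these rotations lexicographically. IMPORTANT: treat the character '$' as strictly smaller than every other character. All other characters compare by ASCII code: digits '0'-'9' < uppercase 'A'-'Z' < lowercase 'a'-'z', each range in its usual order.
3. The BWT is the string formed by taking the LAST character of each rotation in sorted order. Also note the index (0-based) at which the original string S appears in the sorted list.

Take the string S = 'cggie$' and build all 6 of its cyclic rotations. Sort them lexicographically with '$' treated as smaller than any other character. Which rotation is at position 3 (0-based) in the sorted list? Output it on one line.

Answer: ggie$c

Derivation:
All 6 rotations (rotation i = S[i:]+S[:i]):
  rot[0] = cggie$
  rot[1] = ggie$c
  rot[2] = gie$cg
  rot[3] = ie$cgg
  rot[4] = e$cggi
  rot[5] = $cggie
Sorted (with $ < everything):
  sorted[0] = $cggie
  sorted[1] = cggie$
  sorted[2] = e$cggi
  sorted[3] = ggie$c
  sorted[4] = gie$cg
  sorted[5] = ie$cgg
sorted[3] = ggie$c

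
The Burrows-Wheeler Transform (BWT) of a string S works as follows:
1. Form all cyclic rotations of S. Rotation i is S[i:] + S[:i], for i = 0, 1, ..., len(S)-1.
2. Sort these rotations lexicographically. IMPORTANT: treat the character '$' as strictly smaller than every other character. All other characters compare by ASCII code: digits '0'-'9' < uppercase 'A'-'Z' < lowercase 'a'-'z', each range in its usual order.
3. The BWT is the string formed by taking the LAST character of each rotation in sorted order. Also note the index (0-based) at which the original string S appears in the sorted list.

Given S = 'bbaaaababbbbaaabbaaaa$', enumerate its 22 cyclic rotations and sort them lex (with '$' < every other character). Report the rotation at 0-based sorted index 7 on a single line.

All 22 rotations (rotation i = S[i:]+S[:i]):
  rot[0] = bbaaaababbbbaaabbaaaa$
  rot[1] = baaaababbbbaaabbaaaa$b
  rot[2] = aaaababbbbaaabbaaaa$bb
  rot[3] = aaababbbbaaabbaaaa$bba
  rot[4] = aababbbbaaabbaaaa$bbaa
  rot[5] = ababbbbaaabbaaaa$bbaaa
  rot[6] = babbbbaaabbaaaa$bbaaaa
  rot[7] = abbbbaaabbaaaa$bbaaaab
  rot[8] = bbbbaaabbaaaa$bbaaaaba
  rot[9] = bbbaaabbaaaa$bbaaaabab
  rot[10] = bbaaabbaaaa$bbaaaababb
  rot[11] = baaabbaaaa$bbaaaababbb
  rot[12] = aaabbaaaa$bbaaaababbbb
  rot[13] = aabbaaaa$bbaaaababbbba
  rot[14] = abbaaaa$bbaaaababbbbaa
  rot[15] = bbaaaa$bbaaaababbbbaaa
  rot[16] = baaaa$bbaaaababbbbaaab
  rot[17] = aaaa$bbaaaababbbbaaabb
  rot[18] = aaa$bbaaaababbbbaaabba
  rot[19] = aa$bbaaaababbbbaaabbaa
  rot[20] = a$bbaaaababbbbaaabbaaa
  rot[21] = $bbaaaababbbbaaabbaaaa
Sorted (with $ < everything):
  sorted[0] = $bbaaaababbbbaaabbaaaa
  sorted[1] = a$bbaaaababbbbaaabbaaa
  sorted[2] = aa$bbaaaababbbbaaabbaa
  sorted[3] = aaa$bbaaaababbbbaaabba
  sorted[4] = aaaa$bbaaaababbbbaaabb
  sorted[5] = aaaababbbbaaabbaaaa$bb
  sorted[6] = aaababbbbaaabbaaaa$bba
  sorted[7] = aaabbaaaa$bbaaaababbbb
  sorted[8] = aababbbbaaabbaaaa$bbaa
  sorted[9] = aabbaaaa$bbaaaababbbba
  sorted[10] = ababbbbaaabbaaaa$bbaaa
  sorted[11] = abbaaaa$bbaaaababbbbaa
  sorted[12] = abbbbaaabbaaaa$bbaaaab
  sorted[13] = baaaa$bbaaaababbbbaaab
  sorted[14] = baaaababbbbaaabbaaaa$b
  sorted[15] = baaabbaaaa$bbaaaababbb
  sorted[16] = babbbbaaabbaaaa$bbaaaa
  sorted[17] = bbaaaa$bbaaaababbbbaaa
  sorted[18] = bbaaaababbbbaaabbaaaa$
  sorted[19] = bbaaabbaaaa$bbaaaababb
  sorted[20] = bbbaaabbaaaa$bbaaaabab
  sorted[21] = bbbbaaabbaaaa$bbaaaaba
sorted[7] = aaabbaaaa$bbaaaababbbb

Answer: aaabbaaaa$bbaaaababbbb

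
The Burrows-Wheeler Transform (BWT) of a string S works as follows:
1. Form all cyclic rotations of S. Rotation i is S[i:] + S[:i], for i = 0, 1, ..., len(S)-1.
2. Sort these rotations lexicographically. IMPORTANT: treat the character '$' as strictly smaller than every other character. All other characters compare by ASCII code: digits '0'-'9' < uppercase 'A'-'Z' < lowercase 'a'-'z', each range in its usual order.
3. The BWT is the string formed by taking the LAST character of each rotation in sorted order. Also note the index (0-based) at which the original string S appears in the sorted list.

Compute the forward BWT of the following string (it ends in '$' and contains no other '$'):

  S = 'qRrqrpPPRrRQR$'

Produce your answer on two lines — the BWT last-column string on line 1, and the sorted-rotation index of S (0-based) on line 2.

Answer: RpPRQrPqr$rRqR
9

Derivation:
All 14 rotations (rotation i = S[i:]+S[:i]):
  rot[0] = qRrqrpPPRrRQR$
  rot[1] = RrqrpPPRrRQR$q
  rot[2] = rqrpPPRrRQR$qR
  rot[3] = qrpPPRrRQR$qRr
  rot[4] = rpPPRrRQR$qRrq
  rot[5] = pPPRrRQR$qRrqr
  rot[6] = PPRrRQR$qRrqrp
  rot[7] = PRrRQR$qRrqrpP
  rot[8] = RrRQR$qRrqrpPP
  rot[9] = rRQR$qRrqrpPPR
  rot[10] = RQR$qRrqrpPPRr
  rot[11] = QR$qRrqrpPPRrR
  rot[12] = R$qRrqrpPPRrRQ
  rot[13] = $qRrqrpPPRrRQR
Sorted (with $ < everything):
  sorted[0] = $qRrqrpPPRrRQR  (last char: 'R')
  sorted[1] = PPRrRQR$qRrqrp  (last char: 'p')
  sorted[2] = PRrRQR$qRrqrpP  (last char: 'P')
  sorted[3] = QR$qRrqrpPPRrR  (last char: 'R')
  sorted[4] = R$qRrqrpPPRrRQ  (last char: 'Q')
  sorted[5] = RQR$qRrqrpPPRr  (last char: 'r')
  sorted[6] = RrRQR$qRrqrpPP  (last char: 'P')
  sorted[7] = RrqrpPPRrRQR$q  (last char: 'q')
  sorted[8] = pPPRrRQR$qRrqr  (last char: 'r')
  sorted[9] = qRrqrpPPRrRQR$  (last char: '$')
  sorted[10] = qrpPPRrRQR$qRr  (last char: 'r')
  sorted[11] = rRQR$qRrqrpPPR  (last char: 'R')
  sorted[12] = rpPPRrRQR$qRrq  (last char: 'q')
  sorted[13] = rqrpPPRrRQR$qR  (last char: 'R')
Last column: RpPRQrPqr$rRqR
Original string S is at sorted index 9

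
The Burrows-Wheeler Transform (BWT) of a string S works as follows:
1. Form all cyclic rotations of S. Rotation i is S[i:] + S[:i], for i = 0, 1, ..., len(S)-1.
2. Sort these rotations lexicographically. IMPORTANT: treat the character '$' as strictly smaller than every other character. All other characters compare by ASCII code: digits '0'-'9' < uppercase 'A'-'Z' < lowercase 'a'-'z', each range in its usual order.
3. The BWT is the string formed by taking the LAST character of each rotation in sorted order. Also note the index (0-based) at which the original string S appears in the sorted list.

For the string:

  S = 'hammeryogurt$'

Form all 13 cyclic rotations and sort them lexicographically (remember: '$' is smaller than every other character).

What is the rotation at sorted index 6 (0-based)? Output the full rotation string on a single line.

All 13 rotations (rotation i = S[i:]+S[:i]):
  rot[0] = hammeryogurt$
  rot[1] = ammeryogurt$h
  rot[2] = mmeryogurt$ha
  rot[3] = meryogurt$ham
  rot[4] = eryogurt$hamm
  rot[5] = ryogurt$hamme
  rot[6] = yogurt$hammer
  rot[7] = ogurt$hammery
  rot[8] = gurt$hammeryo
  rot[9] = urt$hammeryog
  rot[10] = rt$hammeryogu
  rot[11] = t$hammeryogur
  rot[12] = $hammeryogurt
Sorted (with $ < everything):
  sorted[0] = $hammeryogurt
  sorted[1] = ammeryogurt$h
  sorted[2] = eryogurt$hamm
  sorted[3] = gurt$hammeryo
  sorted[4] = hammeryogurt$
  sorted[5] = meryogurt$ham
  sorted[6] = mmeryogurt$ha
  sorted[7] = ogurt$hammery
  sorted[8] = rt$hammeryogu
  sorted[9] = ryogurt$hamme
  sorted[10] = t$hammeryogur
  sorted[11] = urt$hammeryog
  sorted[12] = yogurt$hammer
sorted[6] = mmeryogurt$ha

Answer: mmeryogurt$ha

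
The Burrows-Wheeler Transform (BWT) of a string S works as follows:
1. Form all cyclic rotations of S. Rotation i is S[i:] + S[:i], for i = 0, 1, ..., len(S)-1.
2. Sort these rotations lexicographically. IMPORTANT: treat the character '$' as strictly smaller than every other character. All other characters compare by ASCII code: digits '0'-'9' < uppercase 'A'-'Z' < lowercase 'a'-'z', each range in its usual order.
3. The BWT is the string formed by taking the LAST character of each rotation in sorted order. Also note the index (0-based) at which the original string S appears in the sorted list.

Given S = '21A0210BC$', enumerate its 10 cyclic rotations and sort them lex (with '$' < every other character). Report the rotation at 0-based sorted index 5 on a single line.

Answer: 210BC$21A0

Derivation:
All 10 rotations (rotation i = S[i:]+S[:i]):
  rot[0] = 21A0210BC$
  rot[1] = 1A0210BC$2
  rot[2] = A0210BC$21
  rot[3] = 0210BC$21A
  rot[4] = 210BC$21A0
  rot[5] = 10BC$21A02
  rot[6] = 0BC$21A021
  rot[7] = BC$21A0210
  rot[8] = C$21A0210B
  rot[9] = $21A0210BC
Sorted (with $ < everything):
  sorted[0] = $21A0210BC
  sorted[1] = 0210BC$21A
  sorted[2] = 0BC$21A021
  sorted[3] = 10BC$21A02
  sorted[4] = 1A0210BC$2
  sorted[5] = 210BC$21A0
  sorted[6] = 21A0210BC$
  sorted[7] = A0210BC$21
  sorted[8] = BC$21A0210
  sorted[9] = C$21A0210B
sorted[5] = 210BC$21A0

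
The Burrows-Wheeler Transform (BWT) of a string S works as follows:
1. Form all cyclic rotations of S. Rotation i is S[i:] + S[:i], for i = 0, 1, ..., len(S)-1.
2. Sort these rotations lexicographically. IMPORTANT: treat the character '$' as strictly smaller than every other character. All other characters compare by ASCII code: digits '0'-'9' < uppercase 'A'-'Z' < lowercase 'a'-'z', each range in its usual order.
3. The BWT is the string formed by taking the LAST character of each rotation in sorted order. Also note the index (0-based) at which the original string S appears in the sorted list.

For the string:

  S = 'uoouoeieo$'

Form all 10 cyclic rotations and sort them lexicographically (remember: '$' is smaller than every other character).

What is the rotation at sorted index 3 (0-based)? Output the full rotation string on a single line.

Answer: ieo$uoouoe

Derivation:
All 10 rotations (rotation i = S[i:]+S[:i]):
  rot[0] = uoouoeieo$
  rot[1] = oouoeieo$u
  rot[2] = ouoeieo$uo
  rot[3] = uoeieo$uoo
  rot[4] = oeieo$uoou
  rot[5] = eieo$uoouo
  rot[6] = ieo$uoouoe
  rot[7] = eo$uoouoei
  rot[8] = o$uoouoeie
  rot[9] = $uoouoeieo
Sorted (with $ < everything):
  sorted[0] = $uoouoeieo
  sorted[1] = eieo$uoouo
  sorted[2] = eo$uoouoei
  sorted[3] = ieo$uoouoe
  sorted[4] = o$uoouoeie
  sorted[5] = oeieo$uoou
  sorted[6] = oouoeieo$u
  sorted[7] = ouoeieo$uo
  sorted[8] = uoeieo$uoo
  sorted[9] = uoouoeieo$
sorted[3] = ieo$uoouoe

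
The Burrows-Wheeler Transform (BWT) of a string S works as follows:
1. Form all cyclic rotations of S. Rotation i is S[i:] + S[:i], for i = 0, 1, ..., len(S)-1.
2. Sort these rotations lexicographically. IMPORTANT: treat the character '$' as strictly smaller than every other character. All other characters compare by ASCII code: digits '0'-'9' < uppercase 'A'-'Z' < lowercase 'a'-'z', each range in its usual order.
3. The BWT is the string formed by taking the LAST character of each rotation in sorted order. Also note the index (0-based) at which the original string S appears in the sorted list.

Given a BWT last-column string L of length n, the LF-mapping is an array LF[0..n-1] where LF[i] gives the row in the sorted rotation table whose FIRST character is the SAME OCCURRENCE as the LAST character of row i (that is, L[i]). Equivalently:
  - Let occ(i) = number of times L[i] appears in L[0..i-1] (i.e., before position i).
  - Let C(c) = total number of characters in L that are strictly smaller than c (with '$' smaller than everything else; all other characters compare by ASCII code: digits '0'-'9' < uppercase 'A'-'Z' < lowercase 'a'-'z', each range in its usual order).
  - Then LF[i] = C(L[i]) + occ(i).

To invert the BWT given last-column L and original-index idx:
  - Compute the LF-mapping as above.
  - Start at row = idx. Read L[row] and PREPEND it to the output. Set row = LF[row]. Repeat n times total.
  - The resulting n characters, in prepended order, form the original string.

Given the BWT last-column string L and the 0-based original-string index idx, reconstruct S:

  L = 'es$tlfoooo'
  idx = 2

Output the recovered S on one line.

Answer: footloose$

Derivation:
LF mapping: 1 8 0 9 3 2 4 5 6 7
Walk LF starting at row 2, prepending L[row]:
  step 1: row=2, L[2]='$', prepend. Next row=LF[2]=0
  step 2: row=0, L[0]='e', prepend. Next row=LF[0]=1
  step 3: row=1, L[1]='s', prepend. Next row=LF[1]=8
  step 4: row=8, L[8]='o', prepend. Next row=LF[8]=6
  step 5: row=6, L[6]='o', prepend. Next row=LF[6]=4
  step 6: row=4, L[4]='l', prepend. Next row=LF[4]=3
  step 7: row=3, L[3]='t', prepend. Next row=LF[3]=9
  step 8: row=9, L[9]='o', prepend. Next row=LF[9]=7
  step 9: row=7, L[7]='o', prepend. Next row=LF[7]=5
  step 10: row=5, L[5]='f', prepend. Next row=LF[5]=2
Reversed output: footloose$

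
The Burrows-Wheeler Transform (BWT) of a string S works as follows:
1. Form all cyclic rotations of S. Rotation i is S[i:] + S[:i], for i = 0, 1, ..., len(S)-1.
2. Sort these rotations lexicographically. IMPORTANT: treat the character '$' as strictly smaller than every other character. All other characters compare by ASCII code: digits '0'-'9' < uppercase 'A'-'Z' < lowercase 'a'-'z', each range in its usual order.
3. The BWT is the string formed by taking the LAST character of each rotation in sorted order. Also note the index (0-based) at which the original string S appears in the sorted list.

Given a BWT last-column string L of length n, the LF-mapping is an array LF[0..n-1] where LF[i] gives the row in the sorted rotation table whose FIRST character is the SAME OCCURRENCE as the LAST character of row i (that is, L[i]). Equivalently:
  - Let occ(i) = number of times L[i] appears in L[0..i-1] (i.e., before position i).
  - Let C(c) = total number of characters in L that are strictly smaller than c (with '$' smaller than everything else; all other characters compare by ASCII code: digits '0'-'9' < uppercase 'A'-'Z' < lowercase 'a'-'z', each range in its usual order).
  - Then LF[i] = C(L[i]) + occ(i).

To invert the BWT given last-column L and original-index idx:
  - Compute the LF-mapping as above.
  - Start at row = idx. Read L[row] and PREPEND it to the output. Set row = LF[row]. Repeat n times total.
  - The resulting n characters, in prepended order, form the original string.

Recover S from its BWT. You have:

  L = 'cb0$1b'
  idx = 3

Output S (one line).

Answer: b01bc$

Derivation:
LF mapping: 5 3 1 0 2 4
Walk LF starting at row 3, prepending L[row]:
  step 1: row=3, L[3]='$', prepend. Next row=LF[3]=0
  step 2: row=0, L[0]='c', prepend. Next row=LF[0]=5
  step 3: row=5, L[5]='b', prepend. Next row=LF[5]=4
  step 4: row=4, L[4]='1', prepend. Next row=LF[4]=2
  step 5: row=2, L[2]='0', prepend. Next row=LF[2]=1
  step 6: row=1, L[1]='b', prepend. Next row=LF[1]=3
Reversed output: b01bc$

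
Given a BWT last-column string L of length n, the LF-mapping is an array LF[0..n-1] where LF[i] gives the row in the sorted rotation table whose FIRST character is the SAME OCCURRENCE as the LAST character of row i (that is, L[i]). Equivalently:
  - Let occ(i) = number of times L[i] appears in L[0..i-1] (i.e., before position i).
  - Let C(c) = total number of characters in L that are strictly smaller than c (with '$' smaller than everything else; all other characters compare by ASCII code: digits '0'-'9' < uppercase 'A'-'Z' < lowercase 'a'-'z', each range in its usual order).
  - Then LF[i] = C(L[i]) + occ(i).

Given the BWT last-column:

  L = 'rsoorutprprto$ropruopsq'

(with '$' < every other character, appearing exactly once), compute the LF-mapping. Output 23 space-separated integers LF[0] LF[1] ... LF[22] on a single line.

Answer: 11 17 1 2 12 21 19 6 13 7 14 20 3 0 15 4 8 16 22 5 9 18 10

Derivation:
Char counts: '$':1, 'o':5, 'p':4, 'q':1, 'r':6, 's':2, 't':2, 'u':2
C (first-col start): C('$')=0, C('o')=1, C('p')=6, C('q')=10, C('r')=11, C('s')=17, C('t')=19, C('u')=21
L[0]='r': occ=0, LF[0]=C('r')+0=11+0=11
L[1]='s': occ=0, LF[1]=C('s')+0=17+0=17
L[2]='o': occ=0, LF[2]=C('o')+0=1+0=1
L[3]='o': occ=1, LF[3]=C('o')+1=1+1=2
L[4]='r': occ=1, LF[4]=C('r')+1=11+1=12
L[5]='u': occ=0, LF[5]=C('u')+0=21+0=21
L[6]='t': occ=0, LF[6]=C('t')+0=19+0=19
L[7]='p': occ=0, LF[7]=C('p')+0=6+0=6
L[8]='r': occ=2, LF[8]=C('r')+2=11+2=13
L[9]='p': occ=1, LF[9]=C('p')+1=6+1=7
L[10]='r': occ=3, LF[10]=C('r')+3=11+3=14
L[11]='t': occ=1, LF[11]=C('t')+1=19+1=20
L[12]='o': occ=2, LF[12]=C('o')+2=1+2=3
L[13]='$': occ=0, LF[13]=C('$')+0=0+0=0
L[14]='r': occ=4, LF[14]=C('r')+4=11+4=15
L[15]='o': occ=3, LF[15]=C('o')+3=1+3=4
L[16]='p': occ=2, LF[16]=C('p')+2=6+2=8
L[17]='r': occ=5, LF[17]=C('r')+5=11+5=16
L[18]='u': occ=1, LF[18]=C('u')+1=21+1=22
L[19]='o': occ=4, LF[19]=C('o')+4=1+4=5
L[20]='p': occ=3, LF[20]=C('p')+3=6+3=9
L[21]='s': occ=1, LF[21]=C('s')+1=17+1=18
L[22]='q': occ=0, LF[22]=C('q')+0=10+0=10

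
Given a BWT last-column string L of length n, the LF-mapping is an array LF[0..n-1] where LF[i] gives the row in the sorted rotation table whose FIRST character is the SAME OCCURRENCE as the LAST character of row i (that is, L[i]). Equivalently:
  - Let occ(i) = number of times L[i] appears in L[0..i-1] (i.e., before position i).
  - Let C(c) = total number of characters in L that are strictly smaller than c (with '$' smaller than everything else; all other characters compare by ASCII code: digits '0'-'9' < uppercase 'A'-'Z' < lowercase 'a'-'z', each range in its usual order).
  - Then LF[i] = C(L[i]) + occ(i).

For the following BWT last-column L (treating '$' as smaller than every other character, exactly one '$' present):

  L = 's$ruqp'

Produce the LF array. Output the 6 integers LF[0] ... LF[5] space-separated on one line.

Char counts: '$':1, 'p':1, 'q':1, 'r':1, 's':1, 'u':1
C (first-col start): C('$')=0, C('p')=1, C('q')=2, C('r')=3, C('s')=4, C('u')=5
L[0]='s': occ=0, LF[0]=C('s')+0=4+0=4
L[1]='$': occ=0, LF[1]=C('$')+0=0+0=0
L[2]='r': occ=0, LF[2]=C('r')+0=3+0=3
L[3]='u': occ=0, LF[3]=C('u')+0=5+0=5
L[4]='q': occ=0, LF[4]=C('q')+0=2+0=2
L[5]='p': occ=0, LF[5]=C('p')+0=1+0=1

Answer: 4 0 3 5 2 1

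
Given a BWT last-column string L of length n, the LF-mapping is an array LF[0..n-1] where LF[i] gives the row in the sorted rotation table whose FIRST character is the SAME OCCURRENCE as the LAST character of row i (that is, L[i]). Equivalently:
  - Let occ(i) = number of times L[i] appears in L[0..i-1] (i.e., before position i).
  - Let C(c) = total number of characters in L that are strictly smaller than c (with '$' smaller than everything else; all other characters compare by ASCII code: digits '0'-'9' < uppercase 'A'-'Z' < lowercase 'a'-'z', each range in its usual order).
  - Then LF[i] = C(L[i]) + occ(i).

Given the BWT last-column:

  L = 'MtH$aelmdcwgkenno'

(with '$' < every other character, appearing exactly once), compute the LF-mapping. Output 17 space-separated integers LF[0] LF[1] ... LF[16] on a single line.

Char counts: '$':1, 'H':1, 'M':1, 'a':1, 'c':1, 'd':1, 'e':2, 'g':1, 'k':1, 'l':1, 'm':1, 'n':2, 'o':1, 't':1, 'w':1
C (first-col start): C('$')=0, C('H')=1, C('M')=2, C('a')=3, C('c')=4, C('d')=5, C('e')=6, C('g')=8, C('k')=9, C('l')=10, C('m')=11, C('n')=12, C('o')=14, C('t')=15, C('w')=16
L[0]='M': occ=0, LF[0]=C('M')+0=2+0=2
L[1]='t': occ=0, LF[1]=C('t')+0=15+0=15
L[2]='H': occ=0, LF[2]=C('H')+0=1+0=1
L[3]='$': occ=0, LF[3]=C('$')+0=0+0=0
L[4]='a': occ=0, LF[4]=C('a')+0=3+0=3
L[5]='e': occ=0, LF[5]=C('e')+0=6+0=6
L[6]='l': occ=0, LF[6]=C('l')+0=10+0=10
L[7]='m': occ=0, LF[7]=C('m')+0=11+0=11
L[8]='d': occ=0, LF[8]=C('d')+0=5+0=5
L[9]='c': occ=0, LF[9]=C('c')+0=4+0=4
L[10]='w': occ=0, LF[10]=C('w')+0=16+0=16
L[11]='g': occ=0, LF[11]=C('g')+0=8+0=8
L[12]='k': occ=0, LF[12]=C('k')+0=9+0=9
L[13]='e': occ=1, LF[13]=C('e')+1=6+1=7
L[14]='n': occ=0, LF[14]=C('n')+0=12+0=12
L[15]='n': occ=1, LF[15]=C('n')+1=12+1=13
L[16]='o': occ=0, LF[16]=C('o')+0=14+0=14

Answer: 2 15 1 0 3 6 10 11 5 4 16 8 9 7 12 13 14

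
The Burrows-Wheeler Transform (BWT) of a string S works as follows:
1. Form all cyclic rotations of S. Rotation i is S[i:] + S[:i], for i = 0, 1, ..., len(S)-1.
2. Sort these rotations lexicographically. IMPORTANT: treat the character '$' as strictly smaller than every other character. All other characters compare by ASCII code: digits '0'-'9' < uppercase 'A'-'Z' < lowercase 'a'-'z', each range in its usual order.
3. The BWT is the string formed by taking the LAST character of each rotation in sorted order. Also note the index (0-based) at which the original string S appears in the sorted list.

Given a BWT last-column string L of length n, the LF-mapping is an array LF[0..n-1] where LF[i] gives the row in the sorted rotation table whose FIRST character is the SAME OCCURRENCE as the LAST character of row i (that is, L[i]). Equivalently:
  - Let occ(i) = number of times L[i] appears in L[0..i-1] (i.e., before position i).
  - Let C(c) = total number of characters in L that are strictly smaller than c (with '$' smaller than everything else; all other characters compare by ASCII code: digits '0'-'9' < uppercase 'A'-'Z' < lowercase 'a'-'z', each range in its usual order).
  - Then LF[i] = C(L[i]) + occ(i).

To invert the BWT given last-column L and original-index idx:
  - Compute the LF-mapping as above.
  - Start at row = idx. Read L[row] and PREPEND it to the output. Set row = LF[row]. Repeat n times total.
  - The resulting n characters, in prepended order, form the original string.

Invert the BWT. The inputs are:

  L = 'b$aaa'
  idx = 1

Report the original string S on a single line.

LF mapping: 4 0 1 2 3
Walk LF starting at row 1, prepending L[row]:
  step 1: row=1, L[1]='$', prepend. Next row=LF[1]=0
  step 2: row=0, L[0]='b', prepend. Next row=LF[0]=4
  step 3: row=4, L[4]='a', prepend. Next row=LF[4]=3
  step 4: row=3, L[3]='a', prepend. Next row=LF[3]=2
  step 5: row=2, L[2]='a', prepend. Next row=LF[2]=1
Reversed output: aaab$

Answer: aaab$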